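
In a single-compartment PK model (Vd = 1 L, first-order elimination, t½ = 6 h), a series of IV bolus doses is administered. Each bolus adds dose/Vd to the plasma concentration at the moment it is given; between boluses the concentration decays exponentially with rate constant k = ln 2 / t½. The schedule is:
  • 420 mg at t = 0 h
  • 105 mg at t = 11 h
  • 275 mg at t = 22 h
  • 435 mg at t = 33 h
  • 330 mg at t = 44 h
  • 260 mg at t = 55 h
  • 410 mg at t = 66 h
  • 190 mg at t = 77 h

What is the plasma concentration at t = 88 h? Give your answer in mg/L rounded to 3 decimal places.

k = ln 2 / 6 = 0.11552 per h
Dose 1 (420 mg at t=0 h): 420·exp(−0.11552·88) = 0.016 mg/L
Dose 2 (105 mg at t=11 h): 105·exp(−0.11552·77) = 0.014 mg/L
Dose 3 (275 mg at t=22 h): 275·exp(−0.11552·66) = 0.134 mg/L
Dose 4 (435 mg at t=33 h): 435·exp(−0.11552·55) = 0.757 mg/L
Dose 5 (330 mg at t=44 h): 330·exp(−0.11552·44) = 2.046 mg/L
Dose 6 (260 mg at t=55 h): 260·exp(−0.11552·33) = 5.745 mg/L
Dose 7 (410 mg at t=66 h): 410·exp(−0.11552·22) = 32.285 mg/L
Dose 8 (190 mg at t=77 h): 190·exp(−0.11552·11) = 53.317 mg/L
C(88) = 0.016 + 0.014 + 0.134 + 0.757 + 2.046 + 5.745 + 32.285 + 53.317 = 94.316 mg/L

94.316 mg/L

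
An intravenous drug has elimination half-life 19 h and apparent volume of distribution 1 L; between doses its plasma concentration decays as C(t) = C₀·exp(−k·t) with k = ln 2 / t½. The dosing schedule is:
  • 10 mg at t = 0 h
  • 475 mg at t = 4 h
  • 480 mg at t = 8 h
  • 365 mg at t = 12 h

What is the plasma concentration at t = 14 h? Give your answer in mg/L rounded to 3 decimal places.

1060.759 mg/L

k = ln 2 / 19 = 0.03648 per h
Dose 1 (10 mg at t=0 h): 10·exp(−0.03648·14) = 6.001 mg/L
Dose 2 (475 mg at t=4 h): 475·exp(−0.03648·10) = 329.805 mg/L
Dose 3 (480 mg at t=8 h): 480·exp(−0.03648·6) = 385.637 mg/L
Dose 4 (365 mg at t=12 h): 365·exp(−0.03648·2) = 339.317 mg/L
C(14) = 6.001 + 329.805 + 385.637 + 339.317 = 1060.759 mg/L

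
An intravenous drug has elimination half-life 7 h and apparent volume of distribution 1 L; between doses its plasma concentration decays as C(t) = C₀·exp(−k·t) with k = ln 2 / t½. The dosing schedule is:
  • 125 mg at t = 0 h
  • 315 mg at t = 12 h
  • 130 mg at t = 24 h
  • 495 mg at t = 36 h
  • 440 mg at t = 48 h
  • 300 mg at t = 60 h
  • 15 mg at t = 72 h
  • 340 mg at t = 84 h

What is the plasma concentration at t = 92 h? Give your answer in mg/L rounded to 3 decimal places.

k = ln 2 / 7 = 0.09902 per h
Dose 1 (125 mg at t=0 h): 125·exp(−0.09902·92) = 0.014 mg/L
Dose 2 (315 mg at t=12 h): 315·exp(−0.09902·80) = 0.114 mg/L
Dose 3 (130 mg at t=24 h): 130·exp(−0.09902·68) = 0.155 mg/L
Dose 4 (495 mg at t=36 h): 495·exp(−0.09902·56) = 1.934 mg/L
Dose 5 (440 mg at t=48 h): 440·exp(−0.09902·44) = 5.640 mg/L
Dose 6 (300 mg at t=60 h): 300·exp(−0.09902·32) = 12.618 mg/L
Dose 7 (15 mg at t=72 h): 15·exp(−0.09902·20) = 2.070 mg/L
Dose 8 (340 mg at t=84 h): 340·exp(−0.09902·8) = 153.973 mg/L
C(92) = 0.014 + 0.114 + 0.155 + 1.934 + 5.640 + 12.618 + 2.070 + 153.973 = 176.517 mg/L

176.517 mg/L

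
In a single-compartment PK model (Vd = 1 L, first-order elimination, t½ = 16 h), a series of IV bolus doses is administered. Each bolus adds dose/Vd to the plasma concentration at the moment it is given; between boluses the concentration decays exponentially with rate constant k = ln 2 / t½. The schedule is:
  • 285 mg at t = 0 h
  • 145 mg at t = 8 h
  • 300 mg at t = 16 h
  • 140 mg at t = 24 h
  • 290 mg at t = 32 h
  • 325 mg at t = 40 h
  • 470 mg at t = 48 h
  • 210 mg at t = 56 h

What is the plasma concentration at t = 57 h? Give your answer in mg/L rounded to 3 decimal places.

k = ln 2 / 16 = 0.04332 per h
Dose 1 (285 mg at t=0 h): 285·exp(−0.04332·57) = 24.123 mg/L
Dose 2 (145 mg at t=8 h): 145·exp(−0.04332·49) = 17.357 mg/L
Dose 3 (300 mg at t=16 h): 300·exp(−0.04332·41) = 50.785 mg/L
Dose 4 (140 mg at t=24 h): 140·exp(−0.04332·33) = 33.516 mg/L
Dose 5 (290 mg at t=32 h): 290·exp(−0.04332·25) = 98.184 mg/L
Dose 6 (325 mg at t=40 h): 325·exp(−0.04332·17) = 155.611 mg/L
Dose 7 (470 mg at t=48 h): 470·exp(−0.04332·9) = 318.250 mg/L
Dose 8 (210 mg at t=56 h): 210·exp(−0.04332·1) = 201.097 mg/L
C(57) = 24.123 + 17.357 + 50.785 + 33.516 + 98.184 + 155.611 + 318.250 + 201.097 = 898.921 mg/L

898.921 mg/L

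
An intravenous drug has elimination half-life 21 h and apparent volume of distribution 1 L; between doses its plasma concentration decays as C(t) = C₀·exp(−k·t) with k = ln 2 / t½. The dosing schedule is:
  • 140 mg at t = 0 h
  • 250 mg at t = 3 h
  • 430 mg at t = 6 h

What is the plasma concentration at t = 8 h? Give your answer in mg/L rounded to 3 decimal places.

k = ln 2 / 21 = 0.03301 per h
Dose 1 (140 mg at t=0 h): 140·exp(−0.03301·8) = 107.510 mg/L
Dose 2 (250 mg at t=3 h): 250·exp(−0.03301·5) = 211.966 mg/L
Dose 3 (430 mg at t=6 h): 430·exp(−0.03301·2) = 402.531 mg/L
C(8) = 107.510 + 211.966 + 402.531 = 722.007 mg/L

722.007 mg/L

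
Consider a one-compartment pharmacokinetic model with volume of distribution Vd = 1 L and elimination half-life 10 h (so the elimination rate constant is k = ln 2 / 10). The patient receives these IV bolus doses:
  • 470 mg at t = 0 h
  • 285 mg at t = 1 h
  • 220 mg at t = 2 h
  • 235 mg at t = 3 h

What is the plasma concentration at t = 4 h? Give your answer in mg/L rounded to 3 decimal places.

998.469 mg/L

k = ln 2 / 10 = 0.06931 per h
Dose 1 (470 mg at t=0 h): 470·exp(−0.06931·4) = 356.193 mg/L
Dose 2 (285 mg at t=1 h): 285·exp(−0.06931·3) = 231.492 mg/L
Dose 3 (220 mg at t=2 h): 220·exp(−0.06931·2) = 191.521 mg/L
Dose 4 (235 mg at t=3 h): 235·exp(−0.06931·1) = 219.263 mg/L
C(4) = 356.193 + 231.492 + 191.521 + 219.263 = 998.469 mg/L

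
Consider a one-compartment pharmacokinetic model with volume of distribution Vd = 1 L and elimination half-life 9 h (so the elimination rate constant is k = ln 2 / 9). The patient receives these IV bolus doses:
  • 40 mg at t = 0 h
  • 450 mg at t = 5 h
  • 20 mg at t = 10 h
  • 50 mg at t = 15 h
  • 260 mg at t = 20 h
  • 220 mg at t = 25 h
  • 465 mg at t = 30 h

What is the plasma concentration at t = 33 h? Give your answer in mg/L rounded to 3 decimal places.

654.542 mg/L

k = ln 2 / 9 = 0.07702 per h
Dose 1 (40 mg at t=0 h): 40·exp(−0.07702·33) = 3.150 mg/L
Dose 2 (450 mg at t=5 h): 450·exp(−0.07702·28) = 52.080 mg/L
Dose 3 (20 mg at t=10 h): 20·exp(−0.07702·23) = 3.402 mg/L
Dose 4 (50 mg at t=15 h): 50·exp(−0.07702·18) = 12.500 mg/L
Dose 5 (260 mg at t=20 h): 260·exp(−0.07702·13) = 95.533 mg/L
Dose 6 (220 mg at t=25 h): 220·exp(−0.07702·8) = 118.807 mg/L
Dose 7 (465 mg at t=30 h): 465·exp(−0.07702·3) = 369.071 mg/L
C(33) = 3.150 + 52.080 + 3.402 + 12.500 + 95.533 + 118.807 + 369.071 = 654.542 mg/L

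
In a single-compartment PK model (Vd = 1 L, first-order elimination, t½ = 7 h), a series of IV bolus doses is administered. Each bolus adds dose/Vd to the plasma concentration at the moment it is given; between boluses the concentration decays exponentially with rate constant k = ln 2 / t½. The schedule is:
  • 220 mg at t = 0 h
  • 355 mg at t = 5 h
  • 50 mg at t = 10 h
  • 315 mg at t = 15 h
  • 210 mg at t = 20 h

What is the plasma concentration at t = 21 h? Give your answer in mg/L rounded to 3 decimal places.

k = ln 2 / 7 = 0.09902 per h
Dose 1 (220 mg at t=0 h): 220·exp(−0.09902·21) = 27.500 mg/L
Dose 2 (355 mg at t=5 h): 355·exp(−0.09902·16) = 72.805 mg/L
Dose 3 (50 mg at t=10 h): 50·exp(−0.09902·11) = 16.824 mg/L
Dose 4 (315 mg at t=15 h): 315·exp(−0.09902·6) = 173.894 mg/L
Dose 5 (210 mg at t=20 h): 210·exp(−0.09902·1) = 190.202 mg/L
C(21) = 27.500 + 72.805 + 16.824 + 173.894 + 190.202 = 481.225 mg/L

481.225 mg/L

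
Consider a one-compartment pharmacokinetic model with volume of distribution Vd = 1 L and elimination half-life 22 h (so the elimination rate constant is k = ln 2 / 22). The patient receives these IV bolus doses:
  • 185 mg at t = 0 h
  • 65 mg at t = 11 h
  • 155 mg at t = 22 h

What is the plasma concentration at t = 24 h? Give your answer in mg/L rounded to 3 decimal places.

275.540 mg/L

k = ln 2 / 22 = 0.03151 per h
Dose 1 (185 mg at t=0 h): 185·exp(−0.03151·24) = 86.851 mg/L
Dose 2 (65 mg at t=11 h): 65·exp(−0.03151·13) = 43.155 mg/L
Dose 3 (155 mg at t=22 h): 155·exp(−0.03151·2) = 145.534 mg/L
C(24) = 86.851 + 43.155 + 145.534 = 275.540 mg/L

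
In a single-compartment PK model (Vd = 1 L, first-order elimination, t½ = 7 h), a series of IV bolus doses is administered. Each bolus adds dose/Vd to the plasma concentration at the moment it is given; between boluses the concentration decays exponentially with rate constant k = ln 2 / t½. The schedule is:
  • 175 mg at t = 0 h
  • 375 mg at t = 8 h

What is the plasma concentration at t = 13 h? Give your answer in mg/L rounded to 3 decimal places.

276.869 mg/L

k = ln 2 / 7 = 0.09902 per h
Dose 1 (175 mg at t=0 h): 175·exp(−0.09902·13) = 48.304 mg/L
Dose 2 (375 mg at t=8 h): 375·exp(−0.09902·5) = 228.565 mg/L
C(13) = 48.304 + 228.565 = 276.869 mg/L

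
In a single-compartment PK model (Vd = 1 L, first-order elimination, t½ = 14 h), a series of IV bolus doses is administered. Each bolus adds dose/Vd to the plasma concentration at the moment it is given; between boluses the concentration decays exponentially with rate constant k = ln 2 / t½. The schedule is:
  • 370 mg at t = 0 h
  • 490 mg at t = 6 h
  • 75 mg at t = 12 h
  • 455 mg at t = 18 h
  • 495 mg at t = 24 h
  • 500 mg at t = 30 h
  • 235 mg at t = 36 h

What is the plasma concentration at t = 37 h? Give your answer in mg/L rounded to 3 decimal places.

1201.460 mg/L

k = ln 2 / 14 = 0.04951 per h
Dose 1 (370 mg at t=0 h): 370·exp(−0.04951·37) = 59.241 mg/L
Dose 2 (490 mg at t=6 h): 490·exp(−0.04951·31) = 105.592 mg/L
Dose 3 (75 mg at t=12 h): 75·exp(−0.04951·25) = 21.752 mg/L
Dose 4 (455 mg at t=18 h): 455·exp(−0.04951·19) = 177.611 mg/L
Dose 5 (495 mg at t=24 h): 495·exp(−0.04951·13) = 260.062 mg/L
Dose 6 (500 mg at t=30 h): 500·exp(−0.04951·7) = 353.553 mg/L
Dose 7 (235 mg at t=36 h): 235·exp(−0.04951·1) = 223.648 mg/L
C(37) = 59.241 + 105.592 + 21.752 + 177.611 + 260.062 + 353.553 + 223.648 = 1201.460 mg/L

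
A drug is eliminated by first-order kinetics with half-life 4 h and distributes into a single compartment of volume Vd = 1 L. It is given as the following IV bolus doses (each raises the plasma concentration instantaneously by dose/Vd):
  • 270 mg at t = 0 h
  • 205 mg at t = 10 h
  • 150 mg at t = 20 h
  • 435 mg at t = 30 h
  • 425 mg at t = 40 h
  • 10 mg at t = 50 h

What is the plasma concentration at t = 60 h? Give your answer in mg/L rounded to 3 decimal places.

k = ln 2 / 4 = 0.17329 per h
Dose 1 (270 mg at t=0 h): 270·exp(−0.17329·60) = 0.008 mg/L
Dose 2 (205 mg at t=10 h): 205·exp(−0.17329·50) = 0.035 mg/L
Dose 3 (150 mg at t=20 h): 150·exp(−0.17329·40) = 0.146 mg/L
Dose 4 (435 mg at t=30 h): 435·exp(−0.17329·30) = 2.403 mg/L
Dose 5 (425 mg at t=40 h): 425·exp(−0.17329·20) = 13.281 mg/L
Dose 6 (10 mg at t=50 h): 10·exp(−0.17329·10) = 1.768 mg/L
C(60) = 0.008 + 0.035 + 0.146 + 2.403 + 13.281 + 1.768 = 17.642 mg/L

17.642 mg/L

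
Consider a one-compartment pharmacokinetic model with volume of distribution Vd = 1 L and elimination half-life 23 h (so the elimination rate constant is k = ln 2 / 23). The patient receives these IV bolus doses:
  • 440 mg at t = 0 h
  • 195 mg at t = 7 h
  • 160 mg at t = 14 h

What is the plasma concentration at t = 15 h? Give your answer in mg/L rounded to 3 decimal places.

k = ln 2 / 23 = 0.03014 per h
Dose 1 (440 mg at t=0 h): 440·exp(−0.03014·15) = 279.981 mg/L
Dose 2 (195 mg at t=7 h): 195·exp(−0.03014·8) = 153.225 mg/L
Dose 3 (160 mg at t=14 h): 160·exp(−0.03014·1) = 155.250 mg/L
C(15) = 279.981 + 153.225 + 155.250 = 588.456 mg/L

588.456 mg/L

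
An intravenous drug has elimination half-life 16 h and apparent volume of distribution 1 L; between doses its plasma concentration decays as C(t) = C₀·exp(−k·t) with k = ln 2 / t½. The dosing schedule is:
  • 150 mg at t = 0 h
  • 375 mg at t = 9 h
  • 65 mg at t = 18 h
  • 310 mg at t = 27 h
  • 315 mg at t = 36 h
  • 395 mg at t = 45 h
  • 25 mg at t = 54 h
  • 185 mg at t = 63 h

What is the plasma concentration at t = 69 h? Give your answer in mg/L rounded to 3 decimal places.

463.581 mg/L

k = ln 2 / 16 = 0.04332 per h
Dose 1 (150 mg at t=0 h): 150·exp(−0.04332·69) = 7.549 mg/L
Dose 2 (375 mg at t=9 h): 375·exp(−0.04332·60) = 27.872 mg/L
Dose 3 (65 mg at t=18 h): 65·exp(−0.04332·51) = 7.135 mg/L
Dose 4 (310 mg at t=27 h): 310·exp(−0.04332·42) = 50.253 mg/L
Dose 5 (315 mg at t=36 h): 315·exp(−0.04332·33) = 75.411 mg/L
Dose 6 (395 mg at t=45 h): 395·exp(−0.04332·24) = 139.654 mg/L
Dose 7 (25 mg at t=54 h): 25·exp(−0.04332·15) = 13.053 mg/L
Dose 8 (185 mg at t=63 h): 185·exp(−0.04332·6) = 142.655 mg/L
C(69) = 7.549 + 27.872 + 7.135 + 50.253 + 75.411 + 139.654 + 13.053 + 142.655 = 463.581 mg/L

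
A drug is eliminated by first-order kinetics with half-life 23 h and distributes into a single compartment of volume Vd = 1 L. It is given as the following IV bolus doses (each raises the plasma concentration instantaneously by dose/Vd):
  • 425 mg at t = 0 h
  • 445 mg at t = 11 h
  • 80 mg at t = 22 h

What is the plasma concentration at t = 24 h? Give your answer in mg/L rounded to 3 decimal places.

582.267 mg/L

k = ln 2 / 23 = 0.03014 per h
Dose 1 (425 mg at t=0 h): 425·exp(−0.03014·24) = 206.191 mg/L
Dose 2 (445 mg at t=11 h): 445·exp(−0.03014·13) = 300.755 mg/L
Dose 3 (80 mg at t=22 h): 80·exp(−0.03014·2) = 75.321 mg/L
C(24) = 206.191 + 300.755 + 75.321 = 582.267 mg/L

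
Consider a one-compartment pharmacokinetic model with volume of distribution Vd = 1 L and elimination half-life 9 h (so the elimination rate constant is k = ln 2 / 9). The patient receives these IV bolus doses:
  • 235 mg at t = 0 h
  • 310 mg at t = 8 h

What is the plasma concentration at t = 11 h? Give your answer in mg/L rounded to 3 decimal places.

346.773 mg/L

k = ln 2 / 9 = 0.07702 per h
Dose 1 (235 mg at t=0 h): 235·exp(−0.07702·11) = 100.726 mg/L
Dose 2 (310 mg at t=8 h): 310·exp(−0.07702·3) = 246.047 mg/L
C(11) = 100.726 + 246.047 = 346.773 mg/L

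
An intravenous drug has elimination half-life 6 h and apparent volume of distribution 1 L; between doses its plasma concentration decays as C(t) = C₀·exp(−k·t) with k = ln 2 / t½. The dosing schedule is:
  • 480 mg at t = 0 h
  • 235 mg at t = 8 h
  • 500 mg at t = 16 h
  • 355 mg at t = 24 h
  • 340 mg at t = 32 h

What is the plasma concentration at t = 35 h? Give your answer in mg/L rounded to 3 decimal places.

414.520 mg/L

k = ln 2 / 6 = 0.11552 per h
Dose 1 (480 mg at t=0 h): 480·exp(−0.11552·35) = 8.418 mg/L
Dose 2 (235 mg at t=8 h): 235·exp(−0.11552·27) = 10.386 mg/L
Dose 3 (500 mg at t=16 h): 500·exp(−0.11552·19) = 55.681 mg/L
Dose 4 (355 mg at t=24 h): 355·exp(−0.11552·11) = 99.619 mg/L
Dose 5 (340 mg at t=32 h): 340·exp(−0.11552·3) = 240.416 mg/L
C(35) = 8.418 + 10.386 + 55.681 + 99.619 + 240.416 = 414.520 mg/L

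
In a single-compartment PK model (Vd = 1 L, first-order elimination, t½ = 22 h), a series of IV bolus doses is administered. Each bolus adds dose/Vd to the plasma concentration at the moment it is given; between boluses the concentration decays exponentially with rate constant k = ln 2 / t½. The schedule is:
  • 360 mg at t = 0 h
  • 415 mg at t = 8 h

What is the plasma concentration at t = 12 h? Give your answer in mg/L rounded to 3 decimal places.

612.524 mg/L

k = ln 2 / 22 = 0.03151 per h
Dose 1 (360 mg at t=0 h): 360·exp(−0.03151·12) = 246.663 mg/L
Dose 2 (415 mg at t=8 h): 415·exp(−0.03151·4) = 365.860 mg/L
C(12) = 246.663 + 365.860 = 612.524 mg/L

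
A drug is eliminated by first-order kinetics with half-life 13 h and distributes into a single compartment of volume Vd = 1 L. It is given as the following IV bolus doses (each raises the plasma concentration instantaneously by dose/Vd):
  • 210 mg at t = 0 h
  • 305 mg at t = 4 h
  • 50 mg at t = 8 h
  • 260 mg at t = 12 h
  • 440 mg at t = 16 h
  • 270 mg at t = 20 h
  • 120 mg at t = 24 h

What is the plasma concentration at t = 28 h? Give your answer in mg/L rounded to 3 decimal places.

765.261 mg/L

k = ln 2 / 13 = 0.05332 per h
Dose 1 (210 mg at t=0 h): 210·exp(−0.05332·28) = 47.190 mg/L
Dose 2 (305 mg at t=4 h): 305·exp(−0.05332·24) = 84.831 mg/L
Dose 3 (50 mg at t=8 h): 50·exp(−0.05332·20) = 17.213 mg/L
Dose 4 (260 mg at t=12 h): 260·exp(−0.05332·16) = 110.783 mg/L
Dose 5 (440 mg at t=16 h): 440·exp(−0.05332·12) = 232.049 mg/L
Dose 6 (270 mg at t=20 h): 270·exp(−0.05332·8) = 176.244 mg/L
Dose 7 (120 mg at t=24 h): 120·exp(−0.05332·4) = 96.952 mg/L
C(28) = 47.190 + 84.831 + 17.213 + 110.783 + 232.049 + 176.244 + 96.952 = 765.261 mg/L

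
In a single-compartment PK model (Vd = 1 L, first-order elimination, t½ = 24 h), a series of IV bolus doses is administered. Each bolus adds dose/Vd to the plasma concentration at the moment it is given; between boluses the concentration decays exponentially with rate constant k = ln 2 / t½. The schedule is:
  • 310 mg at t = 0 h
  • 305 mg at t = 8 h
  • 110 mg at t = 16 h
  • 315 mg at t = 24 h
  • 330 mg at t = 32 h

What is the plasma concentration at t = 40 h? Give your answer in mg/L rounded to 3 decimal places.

k = ln 2 / 24 = 0.02888 per h
Dose 1 (310 mg at t=0 h): 310·exp(−0.02888·40) = 97.644 mg/L
Dose 2 (305 mg at t=8 h): 305·exp(−0.02888·32) = 121.039 mg/L
Dose 3 (110 mg at t=16 h): 110·exp(−0.02888·24) = 55.000 mg/L
Dose 4 (315 mg at t=24 h): 315·exp(−0.02888·16) = 198.438 mg/L
Dose 5 (330 mg at t=32 h): 330·exp(−0.02888·8) = 261.921 mg/L
C(40) = 97.644 + 121.039 + 55.000 + 198.438 + 261.921 = 734.042 mg/L

734.042 mg/L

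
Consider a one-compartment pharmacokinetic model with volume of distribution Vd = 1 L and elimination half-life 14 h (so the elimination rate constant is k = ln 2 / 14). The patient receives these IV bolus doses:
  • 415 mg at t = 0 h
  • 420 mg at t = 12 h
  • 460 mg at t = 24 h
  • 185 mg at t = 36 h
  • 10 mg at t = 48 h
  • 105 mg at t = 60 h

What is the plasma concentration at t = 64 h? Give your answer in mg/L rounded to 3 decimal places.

249.853 mg/L

k = ln 2 / 14 = 0.04951 per h
Dose 1 (415 mg at t=0 h): 415·exp(−0.04951·64) = 17.455 mg/L
Dose 2 (420 mg at t=12 h): 420·exp(−0.04951·52) = 31.999 mg/L
Dose 3 (460 mg at t=24 h): 460·exp(−0.04951·40) = 63.485 mg/L
Dose 4 (185 mg at t=36 h): 185·exp(−0.04951·28) = 46.250 mg/L
Dose 5 (10 mg at t=48 h): 10·exp(−0.04951·16) = 4.529 mg/L
Dose 6 (105 mg at t=60 h): 105·exp(−0.04951·4) = 86.135 mg/L
C(64) = 17.455 + 31.999 + 63.485 + 46.250 + 4.529 + 86.135 = 249.853 mg/L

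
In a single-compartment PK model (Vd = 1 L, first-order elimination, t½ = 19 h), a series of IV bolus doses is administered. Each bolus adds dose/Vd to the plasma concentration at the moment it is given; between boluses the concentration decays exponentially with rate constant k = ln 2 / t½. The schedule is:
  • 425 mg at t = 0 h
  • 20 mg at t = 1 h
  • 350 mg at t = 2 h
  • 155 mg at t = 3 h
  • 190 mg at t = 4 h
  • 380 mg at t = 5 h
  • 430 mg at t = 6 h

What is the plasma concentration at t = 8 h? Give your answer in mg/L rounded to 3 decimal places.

k = ln 2 / 19 = 0.03648 per h
Dose 1 (425 mg at t=0 h): 425·exp(−0.03648·8) = 317.424 mg/L
Dose 2 (20 mg at t=1 h): 20·exp(−0.03648·7) = 15.493 mg/L
Dose 3 (350 mg at t=2 h): 350·exp(−0.03648·6) = 281.194 mg/L
Dose 4 (155 mg at t=3 h): 155·exp(−0.03648·5) = 129.156 mg/L
Dose 5 (190 mg at t=4 h): 190·exp(−0.03648·4) = 164.202 mg/L
Dose 6 (380 mg at t=5 h): 380·exp(−0.03648·3) = 340.606 mg/L
Dose 7 (430 mg at t=6 h): 430·exp(−0.03648·2) = 399.743 mg/L
C(8) = 317.424 + 15.493 + 281.194 + 129.156 + 164.202 + 340.606 + 399.743 = 1647.817 mg/L

1647.817 mg/L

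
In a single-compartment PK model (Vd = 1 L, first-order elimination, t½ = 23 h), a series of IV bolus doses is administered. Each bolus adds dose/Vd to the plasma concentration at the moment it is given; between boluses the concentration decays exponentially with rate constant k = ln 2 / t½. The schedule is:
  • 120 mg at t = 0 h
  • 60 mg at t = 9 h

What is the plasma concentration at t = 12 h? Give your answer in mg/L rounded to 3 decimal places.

138.397 mg/L

k = ln 2 / 23 = 0.03014 per h
Dose 1 (120 mg at t=0 h): 120·exp(−0.03014·12) = 83.584 mg/L
Dose 2 (60 mg at t=9 h): 60·exp(−0.03014·3) = 54.813 mg/L
C(12) = 83.584 + 54.813 = 138.397 mg/L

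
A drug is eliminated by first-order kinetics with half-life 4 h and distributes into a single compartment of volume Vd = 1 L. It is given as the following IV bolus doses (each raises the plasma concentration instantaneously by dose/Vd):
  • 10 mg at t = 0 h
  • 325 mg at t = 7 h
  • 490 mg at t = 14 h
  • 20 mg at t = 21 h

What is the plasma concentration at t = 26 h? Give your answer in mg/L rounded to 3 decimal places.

k = ln 2 / 4 = 0.17329 per h
Dose 1 (10 mg at t=0 h): 10·exp(−0.17329·26) = 0.110 mg/L
Dose 2 (325 mg at t=7 h): 325·exp(−0.17329·19) = 12.078 mg/L
Dose 3 (490 mg at t=14 h): 490·exp(−0.17329·12) = 61.250 mg/L
Dose 4 (20 mg at t=21 h): 20·exp(−0.17329·5) = 8.409 mg/L
C(26) = 0.110 + 12.078 + 61.250 + 8.409 = 81.847 mg/L

81.847 mg/L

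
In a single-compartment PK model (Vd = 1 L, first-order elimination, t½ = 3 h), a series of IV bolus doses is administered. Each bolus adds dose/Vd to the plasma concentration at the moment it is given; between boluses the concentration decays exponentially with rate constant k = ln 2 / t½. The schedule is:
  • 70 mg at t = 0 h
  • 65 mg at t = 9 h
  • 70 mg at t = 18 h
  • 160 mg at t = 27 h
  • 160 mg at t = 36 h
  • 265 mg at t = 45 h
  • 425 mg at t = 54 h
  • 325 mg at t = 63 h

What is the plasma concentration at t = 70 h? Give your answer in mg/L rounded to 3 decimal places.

k = ln 2 / 3 = 0.23105 per h
Dose 1 (70 mg at t=0 h): 70·exp(−0.23105·70) = 0.000 mg/L
Dose 2 (65 mg at t=9 h): 65·exp(−0.23105·61) = 0.000 mg/L
Dose 3 (70 mg at t=18 h): 70·exp(−0.23105·52) = 0.000 mg/L
Dose 4 (160 mg at t=27 h): 160·exp(−0.23105·43) = 0.008 mg/L
Dose 5 (160 mg at t=36 h): 160·exp(−0.23105·34) = 0.062 mg/L
Dose 6 (265 mg at t=45 h): 265·exp(−0.23105·25) = 0.822 mg/L
Dose 7 (425 mg at t=54 h): 425·exp(−0.23105·16) = 10.541 mg/L
Dose 8 (325 mg at t=63 h): 325·exp(−0.23105·7) = 64.488 mg/L
C(70) = 0.000 + 0.000 + 0.000 + 0.008 + 0.062 + 0.822 + 10.541 + 64.488 = 75.921 mg/L

75.921 mg/L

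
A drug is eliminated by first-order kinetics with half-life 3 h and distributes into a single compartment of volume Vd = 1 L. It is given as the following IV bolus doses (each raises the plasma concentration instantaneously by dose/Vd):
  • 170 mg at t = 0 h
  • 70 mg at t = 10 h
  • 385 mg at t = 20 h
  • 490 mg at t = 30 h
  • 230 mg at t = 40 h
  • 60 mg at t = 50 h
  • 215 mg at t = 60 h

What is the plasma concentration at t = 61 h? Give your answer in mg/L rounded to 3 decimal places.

k = ln 2 / 3 = 0.23105 per h
Dose 1 (170 mg at t=0 h): 170·exp(−0.23105·61) = 0.000 mg/L
Dose 2 (70 mg at t=10 h): 70·exp(−0.23105·51) = 0.001 mg/L
Dose 3 (385 mg at t=20 h): 385·exp(−0.23105·41) = 0.030 mg/L
Dose 4 (490 mg at t=30 h): 490·exp(−0.23105·31) = 0.380 mg/L
Dose 5 (230 mg at t=40 h): 230·exp(−0.23105·21) = 1.797 mg/L
Dose 6 (60 mg at t=50 h): 60·exp(−0.23105·11) = 4.725 mg/L
Dose 7 (215 mg at t=60 h): 215·exp(−0.23105·1) = 170.646 mg/L
C(61) = 0.000 + 0.001 + 0.030 + 0.380 + 1.797 + 4.725 + 170.646 = 177.577 mg/L

177.577 mg/L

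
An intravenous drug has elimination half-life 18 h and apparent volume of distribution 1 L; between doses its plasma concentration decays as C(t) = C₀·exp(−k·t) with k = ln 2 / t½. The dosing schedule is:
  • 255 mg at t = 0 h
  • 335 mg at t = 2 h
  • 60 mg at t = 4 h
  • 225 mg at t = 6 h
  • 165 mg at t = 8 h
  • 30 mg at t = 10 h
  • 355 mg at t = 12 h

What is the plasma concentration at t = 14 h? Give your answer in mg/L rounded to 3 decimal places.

1051.301 mg/L

k = ln 2 / 18 = 0.03851 per h
Dose 1 (255 mg at t=0 h): 255·exp(−0.03851·14) = 148.732 mg/L
Dose 2 (335 mg at t=2 h): 335·exp(−0.03851·12) = 211.037 mg/L
Dose 3 (60 mg at t=4 h): 60·exp(−0.03851·10) = 40.824 mg/L
Dose 4 (225 mg at t=6 h): 225·exp(−0.03851·8) = 165.345 mg/L
Dose 5 (165 mg at t=8 h): 165·exp(−0.03851·6) = 130.961 mg/L
Dose 6 (30 mg at t=10 h): 30·exp(−0.03851·4) = 25.717 mg/L
Dose 7 (355 mg at t=12 h): 355·exp(−0.03851·2) = 328.686 mg/L
C(14) = 148.732 + 211.037 + 40.824 + 165.345 + 130.961 + 25.717 + 328.686 = 1051.301 mg/L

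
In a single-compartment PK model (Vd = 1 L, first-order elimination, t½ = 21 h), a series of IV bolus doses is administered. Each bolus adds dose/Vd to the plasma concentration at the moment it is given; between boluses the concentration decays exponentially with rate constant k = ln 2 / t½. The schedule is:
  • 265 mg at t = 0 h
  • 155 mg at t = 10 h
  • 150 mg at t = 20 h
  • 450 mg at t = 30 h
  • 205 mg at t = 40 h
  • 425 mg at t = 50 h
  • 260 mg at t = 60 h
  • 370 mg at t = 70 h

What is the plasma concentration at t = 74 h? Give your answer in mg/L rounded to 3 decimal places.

919.565 mg/L

k = ln 2 / 21 = 0.03301 per h
Dose 1 (265 mg at t=0 h): 265·exp(−0.03301·74) = 23.040 mg/L
Dose 2 (155 mg at t=10 h): 155·exp(−0.03301·64) = 18.746 mg/L
Dose 3 (150 mg at t=20 h): 150·exp(−0.03301·54) = 25.236 mg/L
Dose 4 (450 mg at t=30 h): 450·exp(−0.03301·44) = 105.313 mg/L
Dose 5 (205 mg at t=40 h): 205·exp(−0.03301·34) = 66.738 mg/L
Dose 6 (425 mg at t=50 h): 425·exp(−0.03301·24) = 192.466 mg/L
Dose 7 (260 mg at t=60 h): 260·exp(−0.03301·14) = 163.790 mg/L
Dose 8 (370 mg at t=70 h): 370·exp(−0.03301·4) = 324.237 mg/L
C(74) = 23.040 + 18.746 + 25.236 + 105.313 + 66.738 + 192.466 + 163.790 + 324.237 = 919.565 mg/L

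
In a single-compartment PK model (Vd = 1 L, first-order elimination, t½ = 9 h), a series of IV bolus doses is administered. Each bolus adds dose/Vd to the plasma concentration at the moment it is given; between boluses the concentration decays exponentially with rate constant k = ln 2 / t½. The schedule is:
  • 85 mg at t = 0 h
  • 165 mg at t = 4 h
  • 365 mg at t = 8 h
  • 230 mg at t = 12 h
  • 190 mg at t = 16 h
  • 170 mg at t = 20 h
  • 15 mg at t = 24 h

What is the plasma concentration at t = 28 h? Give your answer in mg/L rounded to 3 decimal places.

k = ln 2 / 9 = 0.07702 per h
Dose 1 (85 mg at t=0 h): 85·exp(−0.07702·28) = 9.837 mg/L
Dose 2 (165 mg at t=4 h): 165·exp(−0.07702·24) = 25.986 mg/L
Dose 3 (365 mg at t=8 h): 365·exp(−0.07702·20) = 78.224 mg/L
Dose 4 (230 mg at t=12 h): 230·exp(−0.07702·16) = 67.075 mg/L
Dose 5 (190 mg at t=16 h): 190·exp(−0.07702·12) = 75.402 mg/L
Dose 6 (170 mg at t=20 h): 170·exp(−0.07702·8) = 91.805 mg/L
Dose 7 (15 mg at t=24 h): 15·exp(−0.07702·4) = 11.023 mg/L
C(28) = 9.837 + 25.986 + 78.224 + 67.075 + 75.402 + 91.805 + 11.023 = 359.352 mg/L

359.352 mg/L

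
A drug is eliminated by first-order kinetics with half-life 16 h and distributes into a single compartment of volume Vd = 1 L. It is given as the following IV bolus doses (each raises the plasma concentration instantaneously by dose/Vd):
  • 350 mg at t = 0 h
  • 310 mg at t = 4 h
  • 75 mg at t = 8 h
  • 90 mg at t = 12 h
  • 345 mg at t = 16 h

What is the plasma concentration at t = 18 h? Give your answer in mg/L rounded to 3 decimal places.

k = ln 2 / 16 = 0.04332 per h
Dose 1 (350 mg at t=0 h): 350·exp(−0.04332·18) = 160.476 mg/L
Dose 2 (310 mg at t=4 h): 310·exp(−0.04332·14) = 169.029 mg/L
Dose 3 (75 mg at t=8 h): 75·exp(−0.04332·10) = 48.631 mg/L
Dose 4 (90 mg at t=12 h): 90·exp(−0.04332·6) = 69.399 mg/L
Dose 5 (345 mg at t=16 h): 345·exp(−0.04332·2) = 316.366 mg/L
C(18) = 160.476 + 169.029 + 48.631 + 69.399 + 316.366 = 763.902 mg/L

763.902 mg/L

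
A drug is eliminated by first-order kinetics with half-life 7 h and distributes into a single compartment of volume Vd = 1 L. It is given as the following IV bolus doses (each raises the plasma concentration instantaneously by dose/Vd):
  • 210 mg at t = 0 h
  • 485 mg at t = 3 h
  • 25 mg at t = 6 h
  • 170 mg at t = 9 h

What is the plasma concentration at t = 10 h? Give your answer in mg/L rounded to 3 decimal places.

491.311 mg/L

k = ln 2 / 7 = 0.09902 per h
Dose 1 (210 mg at t=0 h): 210·exp(−0.09902·10) = 78.015 mg/L
Dose 2 (485 mg at t=3 h): 485·exp(−0.09902·7) = 242.500 mg/L
Dose 3 (25 mg at t=6 h): 25·exp(−0.09902·4) = 16.824 mg/L
Dose 4 (170 mg at t=9 h): 170·exp(−0.09902·1) = 153.973 mg/L
C(10) = 78.015 + 242.500 + 16.824 + 153.973 = 491.311 mg/L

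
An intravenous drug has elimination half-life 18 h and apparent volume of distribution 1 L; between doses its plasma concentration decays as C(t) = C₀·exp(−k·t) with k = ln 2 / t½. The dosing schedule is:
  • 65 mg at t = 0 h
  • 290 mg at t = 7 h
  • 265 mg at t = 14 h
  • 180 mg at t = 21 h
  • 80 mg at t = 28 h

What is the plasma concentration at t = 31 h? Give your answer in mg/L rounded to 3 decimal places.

k = ln 2 / 18 = 0.03851 per h
Dose 1 (65 mg at t=0 h): 65·exp(−0.03851·31) = 19.700 mg/L
Dose 2 (290 mg at t=7 h): 290·exp(−0.03851·24) = 115.087 mg/L
Dose 3 (265 mg at t=14 h): 265·exp(−0.03851·17) = 137.702 mg/L
Dose 4 (180 mg at t=21 h): 180·exp(−0.03851·10) = 122.471 mg/L
Dose 5 (80 mg at t=28 h): 80·exp(−0.03851·3) = 71.272 mg/L
C(31) = 19.700 + 115.087 + 137.702 + 122.471 + 71.272 = 466.232 mg/L

466.232 mg/L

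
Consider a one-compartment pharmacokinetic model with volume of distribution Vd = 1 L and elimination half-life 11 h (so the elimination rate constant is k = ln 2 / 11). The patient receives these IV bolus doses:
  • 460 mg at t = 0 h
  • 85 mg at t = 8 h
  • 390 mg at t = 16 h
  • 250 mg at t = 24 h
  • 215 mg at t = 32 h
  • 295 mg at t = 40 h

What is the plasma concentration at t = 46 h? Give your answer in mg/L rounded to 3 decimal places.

445.604 mg/L

k = ln 2 / 11 = 0.06301 per h
Dose 1 (460 mg at t=0 h): 460·exp(−0.06301·46) = 25.346 mg/L
Dose 2 (85 mg at t=8 h): 85·exp(−0.06301·38) = 7.753 mg/L
Dose 3 (390 mg at t=16 h): 390·exp(−0.06301·30) = 58.894 mg/L
Dose 4 (250 mg at t=24 h): 250·exp(−0.06301·22) = 62.500 mg/L
Dose 5 (215 mg at t=32 h): 215·exp(−0.06301·14) = 88.983 mg/L
Dose 6 (295 mg at t=40 h): 295·exp(−0.06301·6) = 202.127 mg/L
C(46) = 25.346 + 7.753 + 58.894 + 62.500 + 88.983 + 202.127 = 445.604 mg/L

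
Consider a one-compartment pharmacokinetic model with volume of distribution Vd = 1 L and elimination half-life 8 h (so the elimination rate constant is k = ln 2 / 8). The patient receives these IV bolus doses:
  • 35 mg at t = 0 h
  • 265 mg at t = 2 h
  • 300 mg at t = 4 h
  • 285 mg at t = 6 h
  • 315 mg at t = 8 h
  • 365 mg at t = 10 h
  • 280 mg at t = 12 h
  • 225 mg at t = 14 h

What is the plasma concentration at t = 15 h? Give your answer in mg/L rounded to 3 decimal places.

k = ln 2 / 8 = 0.08664 per h
Dose 1 (35 mg at t=0 h): 35·exp(−0.08664·15) = 9.542 mg/L
Dose 2 (265 mg at t=2 h): 265·exp(−0.08664·13) = 85.916 mg/L
Dose 3 (300 mg at t=4 h): 300·exp(−0.08664·11) = 115.666 mg/L
Dose 4 (285 mg at t=6 h): 285·exp(−0.08664·9) = 130.673 mg/L
Dose 5 (315 mg at t=8 h): 315·exp(−0.08664·7) = 171.755 mg/L
Dose 6 (365 mg at t=10 h): 365·exp(−0.08664·5) = 236.673 mg/L
Dose 7 (280 mg at t=12 h): 280·exp(−0.08664·3) = 215.910 mg/L
Dose 8 (225 mg at t=14 h): 225·exp(−0.08664·1) = 206.326 mg/L
C(15) = 9.542 + 85.916 + 115.666 + 130.673 + 171.755 + 236.673 + 215.910 + 206.326 = 1172.460 mg/L

1172.460 mg/L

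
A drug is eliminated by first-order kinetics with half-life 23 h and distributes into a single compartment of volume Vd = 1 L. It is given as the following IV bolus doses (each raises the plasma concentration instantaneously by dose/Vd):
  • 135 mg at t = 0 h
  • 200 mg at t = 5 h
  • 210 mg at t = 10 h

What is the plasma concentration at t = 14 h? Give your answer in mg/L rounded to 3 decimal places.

427.171 mg/L

k = ln 2 / 23 = 0.03014 per h
Dose 1 (135 mg at t=0 h): 135·exp(−0.03014·14) = 88.532 mg/L
Dose 2 (200 mg at t=5 h): 200·exp(−0.03014·9) = 152.488 mg/L
Dose 3 (210 mg at t=10 h): 210·exp(−0.03014·4) = 186.151 mg/L
C(14) = 88.532 + 152.488 + 186.151 = 427.171 mg/L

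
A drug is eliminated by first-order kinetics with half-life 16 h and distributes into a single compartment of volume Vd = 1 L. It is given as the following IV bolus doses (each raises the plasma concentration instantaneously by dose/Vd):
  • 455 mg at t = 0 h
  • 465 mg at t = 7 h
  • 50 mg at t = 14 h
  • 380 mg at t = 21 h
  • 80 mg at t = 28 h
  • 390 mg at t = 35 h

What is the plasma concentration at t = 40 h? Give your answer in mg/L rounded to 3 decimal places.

736.423 mg/L

k = ln 2 / 16 = 0.04332 per h
Dose 1 (455 mg at t=0 h): 455·exp(−0.04332·40) = 80.433 mg/L
Dose 2 (465 mg at t=7 h): 465·exp(−0.04332·33) = 111.321 mg/L
Dose 3 (50 mg at t=14 h): 50·exp(−0.04332·26) = 16.210 mg/L
Dose 4 (380 mg at t=21 h): 380·exp(−0.04332·19) = 166.844 mg/L
Dose 5 (80 mg at t=28 h): 80·exp(−0.04332·12) = 47.568 mg/L
Dose 6 (390 mg at t=35 h): 390·exp(−0.04332·5) = 314.046 mg/L
C(40) = 80.433 + 111.321 + 16.210 + 166.844 + 47.568 + 314.046 = 736.423 mg/L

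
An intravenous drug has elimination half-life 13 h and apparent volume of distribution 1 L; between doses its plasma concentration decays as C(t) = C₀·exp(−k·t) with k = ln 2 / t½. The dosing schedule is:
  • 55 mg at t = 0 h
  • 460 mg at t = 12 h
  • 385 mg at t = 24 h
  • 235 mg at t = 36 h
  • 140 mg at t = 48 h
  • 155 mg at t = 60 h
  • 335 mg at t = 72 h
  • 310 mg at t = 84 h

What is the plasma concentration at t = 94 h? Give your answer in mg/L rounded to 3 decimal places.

348.944 mg/L

k = ln 2 / 13 = 0.05332 per h
Dose 1 (55 mg at t=0 h): 55·exp(−0.05332·94) = 0.366 mg/L
Dose 2 (460 mg at t=12 h): 460·exp(−0.05332·82) = 5.807 mg/L
Dose 3 (385 mg at t=24 h): 385·exp(−0.05332·70) = 9.216 mg/L
Dose 4 (235 mg at t=36 h): 235·exp(−0.05332·58) = 10.666 mg/L
Dose 5 (140 mg at t=48 h): 140·exp(−0.05332·46) = 12.049 mg/L
Dose 6 (155 mg at t=60 h): 155·exp(−0.05332·34) = 25.294 mg/L
Dose 7 (335 mg at t=72 h): 335·exp(−0.05332·22) = 103.660 mg/L
Dose 8 (310 mg at t=84 h): 310·exp(−0.05332·10) = 181.886 mg/L
C(94) = 0.366 + 5.807 + 9.216 + 10.666 + 12.049 + 25.294 + 103.660 + 181.886 = 348.944 mg/L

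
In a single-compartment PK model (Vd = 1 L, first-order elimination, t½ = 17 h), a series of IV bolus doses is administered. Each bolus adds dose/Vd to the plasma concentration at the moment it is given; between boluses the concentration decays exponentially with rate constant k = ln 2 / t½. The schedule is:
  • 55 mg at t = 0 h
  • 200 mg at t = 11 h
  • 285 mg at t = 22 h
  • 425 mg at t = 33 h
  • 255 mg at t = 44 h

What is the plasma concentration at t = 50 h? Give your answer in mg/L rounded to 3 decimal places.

k = ln 2 / 17 = 0.04077 per h
Dose 1 (55 mg at t=0 h): 55·exp(−0.04077·50) = 7.161 mg/L
Dose 2 (200 mg at t=11 h): 200·exp(−0.04077·39) = 40.779 mg/L
Dose 3 (285 mg at t=22 h): 285·exp(−0.04077·28) = 90.998 mg/L
Dose 4 (425 mg at t=33 h): 425·exp(−0.04077·17) = 212.500 mg/L
Dose 5 (255 mg at t=44 h): 255·exp(−0.04077·6) = 199.661 mg/L
C(50) = 7.161 + 40.779 + 90.998 + 212.500 + 199.661 = 551.099 mg/L

551.099 mg/L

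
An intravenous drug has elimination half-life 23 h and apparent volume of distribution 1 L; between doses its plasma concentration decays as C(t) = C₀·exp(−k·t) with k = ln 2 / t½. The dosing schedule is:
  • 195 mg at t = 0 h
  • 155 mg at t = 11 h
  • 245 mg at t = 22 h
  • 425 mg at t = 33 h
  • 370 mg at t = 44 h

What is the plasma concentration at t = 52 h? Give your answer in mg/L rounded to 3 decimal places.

715.398 mg/L

k = ln 2 / 23 = 0.03014 per h
Dose 1 (195 mg at t=0 h): 195·exp(−0.03014·52) = 40.686 mg/L
Dose 2 (155 mg at t=11 h): 155·exp(−0.03014·41) = 45.052 mg/L
Dose 3 (245 mg at t=22 h): 245·exp(−0.03014·30) = 99.202 mg/L
Dose 4 (425 mg at t=33 h): 425·exp(−0.03014·19) = 239.724 mg/L
Dose 5 (370 mg at t=44 h): 370·exp(−0.03014·8) = 290.734 mg/L
C(52) = 40.686 + 45.052 + 99.202 + 239.724 + 290.734 = 715.398 mg/L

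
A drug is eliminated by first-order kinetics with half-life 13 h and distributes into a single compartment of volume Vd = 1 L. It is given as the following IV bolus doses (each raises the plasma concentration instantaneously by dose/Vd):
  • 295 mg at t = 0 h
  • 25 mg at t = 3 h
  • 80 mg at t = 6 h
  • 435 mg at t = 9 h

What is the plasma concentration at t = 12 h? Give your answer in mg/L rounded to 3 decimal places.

k = ln 2 / 13 = 0.05332 per h
Dose 1 (295 mg at t=0 h): 295·exp(−0.05332·12) = 155.578 mg/L
Dose 2 (25 mg at t=3 h): 25·exp(−0.05332·9) = 15.472 mg/L
Dose 3 (80 mg at t=6 h): 80·exp(−0.05332·6) = 58.097 mg/L
Dose 4 (435 mg at t=9 h): 435·exp(−0.05332·3) = 370.698 mg/L
C(12) = 155.578 + 15.472 + 58.097 + 370.698 = 599.845 mg/L

599.845 mg/L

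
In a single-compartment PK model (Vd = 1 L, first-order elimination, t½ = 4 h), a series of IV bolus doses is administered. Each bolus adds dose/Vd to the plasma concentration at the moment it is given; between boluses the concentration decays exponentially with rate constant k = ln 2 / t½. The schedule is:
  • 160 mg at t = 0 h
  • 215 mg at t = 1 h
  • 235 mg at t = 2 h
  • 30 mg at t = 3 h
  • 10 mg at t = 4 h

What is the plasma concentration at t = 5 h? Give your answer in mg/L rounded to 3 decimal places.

k = ln 2 / 4 = 0.17329 per h
Dose 1 (160 mg at t=0 h): 160·exp(−0.17329·5) = 67.272 mg/L
Dose 2 (215 mg at t=1 h): 215·exp(−0.17329·4) = 107.500 mg/L
Dose 3 (235 mg at t=2 h): 235·exp(−0.17329·3) = 139.732 mg/L
Dose 4 (30 mg at t=3 h): 30·exp(−0.17329·2) = 21.213 mg/L
Dose 5 (10 mg at t=4 h): 10·exp(−0.17329·1) = 8.409 mg/L
C(5) = 67.272 + 107.500 + 139.732 + 21.213 + 8.409 = 344.126 mg/L

344.126 mg/L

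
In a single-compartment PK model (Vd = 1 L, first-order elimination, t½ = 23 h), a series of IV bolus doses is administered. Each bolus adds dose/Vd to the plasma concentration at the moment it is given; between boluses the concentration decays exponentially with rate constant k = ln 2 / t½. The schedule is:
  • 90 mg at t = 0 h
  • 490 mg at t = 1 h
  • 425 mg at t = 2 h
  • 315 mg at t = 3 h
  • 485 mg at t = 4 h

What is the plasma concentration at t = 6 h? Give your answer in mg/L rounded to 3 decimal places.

k = ln 2 / 23 = 0.03014 per h
Dose 1 (90 mg at t=0 h): 90·exp(−0.03014·6) = 75.113 mg/L
Dose 2 (490 mg at t=1 h): 490·exp(−0.03014·5) = 421.458 mg/L
Dose 3 (425 mg at t=2 h): 425·exp(−0.03014·4) = 376.735 mg/L
Dose 4 (315 mg at t=3 h): 315·exp(−0.03014·3) = 287.770 mg/L
Dose 5 (485 mg at t=4 h): 485·exp(−0.03014·2) = 456.631 mg/L
C(6) = 75.113 + 421.458 + 376.735 + 287.770 + 456.631 = 1617.707 mg/L

1617.707 mg/L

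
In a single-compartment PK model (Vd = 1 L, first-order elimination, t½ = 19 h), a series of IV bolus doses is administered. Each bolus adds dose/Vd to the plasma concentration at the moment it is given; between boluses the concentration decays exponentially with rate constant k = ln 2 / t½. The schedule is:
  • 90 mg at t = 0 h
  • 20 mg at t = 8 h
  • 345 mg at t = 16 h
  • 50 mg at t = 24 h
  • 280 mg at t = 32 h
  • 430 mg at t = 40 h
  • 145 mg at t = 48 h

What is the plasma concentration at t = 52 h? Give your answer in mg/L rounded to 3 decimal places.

k = ln 2 / 19 = 0.03648 per h
Dose 1 (90 mg at t=0 h): 90·exp(−0.03648·52) = 13.501 mg/L
Dose 2 (20 mg at t=8 h): 20·exp(−0.03648·44) = 4.017 mg/L
Dose 3 (345 mg at t=16 h): 345·exp(−0.03648·36) = 92.778 mg/L
Dose 4 (50 mg at t=24 h): 50·exp(−0.03648·28) = 18.003 mg/L
Dose 5 (280 mg at t=32 h): 280·exp(−0.03648·20) = 134.985 mg/L
Dose 6 (430 mg at t=40 h): 430·exp(−0.03648·12) = 277.552 mg/L
Dose 7 (145 mg at t=48 h): 145·exp(−0.03648·4) = 125.312 mg/L
C(52) = 13.501 + 4.017 + 92.778 + 18.003 + 134.985 + 277.552 + 125.312 = 666.148 mg/L

666.148 mg/L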